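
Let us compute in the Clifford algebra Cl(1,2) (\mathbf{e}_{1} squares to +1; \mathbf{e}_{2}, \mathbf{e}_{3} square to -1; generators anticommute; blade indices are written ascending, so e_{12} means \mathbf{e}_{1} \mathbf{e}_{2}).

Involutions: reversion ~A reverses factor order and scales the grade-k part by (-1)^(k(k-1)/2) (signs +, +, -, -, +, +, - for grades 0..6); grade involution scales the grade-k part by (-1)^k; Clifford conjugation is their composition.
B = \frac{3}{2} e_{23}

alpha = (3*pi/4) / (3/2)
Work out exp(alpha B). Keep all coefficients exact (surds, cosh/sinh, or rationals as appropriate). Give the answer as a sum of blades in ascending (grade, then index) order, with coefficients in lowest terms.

B^2 = (\frac{3}{2})^2*(e_{23})^2 = \frac{9}{4}*(-1) = -\frac{9}{4} (a basis 2-blade squares to minus the product of its generators' squares).
B^2 = -\frac{9}{4} — the series telescopes trigonometrically here: l = \frac{3}{2}, alpha*l = \frac{3 \pi}{4}, so exp(alpha B) = cos(\frac{3 \pi}{4}) + (sin(\frac{3 \pi}{4})/(\frac{3}{2}))*B = - \frac{\sqrt{2}}{2} + (\frac{\sqrt{2}}{3})*B.
Answer: - \frac{\sqrt{2}}{2} + \frac{\sqrt{2}}{2} e_{23}


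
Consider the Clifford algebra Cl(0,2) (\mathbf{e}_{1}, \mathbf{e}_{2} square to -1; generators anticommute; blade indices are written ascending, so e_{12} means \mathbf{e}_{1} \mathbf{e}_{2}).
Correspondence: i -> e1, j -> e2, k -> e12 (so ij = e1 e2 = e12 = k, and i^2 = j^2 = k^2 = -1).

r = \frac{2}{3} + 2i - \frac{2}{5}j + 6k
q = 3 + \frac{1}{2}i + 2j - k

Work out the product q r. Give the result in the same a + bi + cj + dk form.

In blades: q = 3 + \frac{1}{2} e_{1} + 2 e_{2} - e_{12}, r = \frac{2}{3} + 2 e_{1} - \frac{2}{5} e_{2} + 6 e_{12}.
Distribute q over r term by term (generator squares from the signature, products reordered to ascending indices): (3)*r = 2 + 6 e_{1} - \frac{6}{5} e_{2} + 18 e_{12}; (\frac{1}{2} e_{1})*r = -1 + \frac{1}{3} e_{1} - 3 e_{2} - \frac{1}{5} e_{12}; (2 e_{2})*r = \frac{4}{5} + 12 e_{1} + \frac{4}{3} e_{2} - 4 e_{12}; (-e_{12})*r = 6 - \frac{2}{5} e_{1} - 2 e_{2} - \frac{2}{3} e_{12}.
Sum: \frac{39}{5} + \frac{269}{15} e_{1} - \frac{73}{15} e_{2} + \frac{197}{15} e_{12}; translating back through the correspondence:
Answer: \frac{39}{5} + \frac{269}{15}i - \frac{73}{15}j + \frac{197}{15}k


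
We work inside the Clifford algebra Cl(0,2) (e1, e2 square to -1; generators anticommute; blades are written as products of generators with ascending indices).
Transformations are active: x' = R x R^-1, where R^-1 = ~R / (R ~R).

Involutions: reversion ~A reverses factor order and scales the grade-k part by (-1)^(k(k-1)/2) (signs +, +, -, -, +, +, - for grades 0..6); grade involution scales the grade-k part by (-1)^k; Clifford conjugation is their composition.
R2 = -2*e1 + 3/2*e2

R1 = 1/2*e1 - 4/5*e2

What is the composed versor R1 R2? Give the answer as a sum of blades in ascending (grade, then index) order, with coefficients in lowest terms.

Distribute over the terms of R1 (each basis-blade product reordered to ascending indices, repeated generators contracted through their squares):
(1/2*e1) R2 = 1 + 3/4*e1 e2
(-4/5*e2) R2 = 6/5 - 8/5*e1 e2
Summing the partial products and collecting blades:
Answer: 11/5 - 17/20*e1 e2


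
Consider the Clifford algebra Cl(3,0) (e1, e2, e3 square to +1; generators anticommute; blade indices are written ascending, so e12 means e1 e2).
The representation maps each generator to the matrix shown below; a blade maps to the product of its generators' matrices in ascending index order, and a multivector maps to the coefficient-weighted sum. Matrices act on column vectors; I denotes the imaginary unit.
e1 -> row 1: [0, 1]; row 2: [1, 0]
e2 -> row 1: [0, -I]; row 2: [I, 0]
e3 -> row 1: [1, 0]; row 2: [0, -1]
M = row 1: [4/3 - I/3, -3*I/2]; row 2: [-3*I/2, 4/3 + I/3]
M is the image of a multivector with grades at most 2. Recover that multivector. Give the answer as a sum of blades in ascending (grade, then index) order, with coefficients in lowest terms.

Method: 1, rho(e1), rho(e2), rho(e3) form a trace-orthogonal basis of the 2x2 complex matrices (tr(X Y) = 2 if X = Y, else 0), so M = m0*1 + m1*rho(e1) + m2*rho(e2) + m3*rho(e3) with m0 = tr(M)/2 = 4/3, m1 = tr(M rho(e1))/2 = -3*I/2, m2 = tr(M rho(e2))/2 = 0, m3 = tr(M rho(e3))/2 = -I/3.
Multiplying table entries, the bivector images are rho(e12) = I*rho(e3), rho(e13) = -I*rho(e2), rho(e23) = I*rho(e1); with real blade coefficients the real parts of m0..m3 are the coefficients of 1, e1, e2, e3 and the imaginary parts give the bivectors (e23: Im m1, e13: -Im m2, e12: Im m3).
Answer: 4/3 - 1/3*e12 - 3/2*e23


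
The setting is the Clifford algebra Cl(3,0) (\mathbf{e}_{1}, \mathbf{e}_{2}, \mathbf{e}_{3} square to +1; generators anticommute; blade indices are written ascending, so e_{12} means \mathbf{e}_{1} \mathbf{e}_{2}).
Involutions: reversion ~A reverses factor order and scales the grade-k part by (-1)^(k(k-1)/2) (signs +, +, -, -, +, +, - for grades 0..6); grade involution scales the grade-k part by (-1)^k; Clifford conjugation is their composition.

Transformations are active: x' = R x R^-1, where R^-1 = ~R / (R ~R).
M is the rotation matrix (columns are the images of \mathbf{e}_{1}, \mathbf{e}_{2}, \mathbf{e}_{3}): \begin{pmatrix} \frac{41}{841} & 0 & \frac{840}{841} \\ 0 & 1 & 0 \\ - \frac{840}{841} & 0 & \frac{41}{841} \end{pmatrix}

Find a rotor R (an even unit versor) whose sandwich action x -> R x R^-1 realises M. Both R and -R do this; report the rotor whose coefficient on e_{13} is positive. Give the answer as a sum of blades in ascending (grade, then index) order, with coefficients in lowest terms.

Method: write R = a + b12*e_{12} + b13*e_{13} + b23*e_{23} with a^2 + b12^2 + b13^2 + b23^2 = 1 (so R^-1 = ~R). Expanding the columns R e_j ~R gives tr M = 4a^2 - 1 and, from the antisymmetric part, M21 - M12 = -4a*b12, M13 - M31 = 4a*b13, M32 - M23 = -4a*b23.
Here tr M = \frac{923}{841}, so a^2 = (1 + tr M)/4 = \frac{441}{841} and a = ±\frac{21}{29}. Taking a = \frac{21}{29}: M21 - M12 = 0, M13 - M31 = \frac{1680}{841}, M32 - M23 = 0, giving b12 = 0, b13 = \frac{20}{29}, b23 = 0, i.e. R = \frac{21}{29} + \frac{20}{29} e_{13}.
Its e_{13} coefficient is already positive.
Answer: \frac{21}{29} + \frac{20}{29} e_{13}. Why the constraint matters: R and -R act identically through the sandwich — M has trace \frac{923}{841} either way — so only the sign condition on e_{13} picks one of the two preimages.


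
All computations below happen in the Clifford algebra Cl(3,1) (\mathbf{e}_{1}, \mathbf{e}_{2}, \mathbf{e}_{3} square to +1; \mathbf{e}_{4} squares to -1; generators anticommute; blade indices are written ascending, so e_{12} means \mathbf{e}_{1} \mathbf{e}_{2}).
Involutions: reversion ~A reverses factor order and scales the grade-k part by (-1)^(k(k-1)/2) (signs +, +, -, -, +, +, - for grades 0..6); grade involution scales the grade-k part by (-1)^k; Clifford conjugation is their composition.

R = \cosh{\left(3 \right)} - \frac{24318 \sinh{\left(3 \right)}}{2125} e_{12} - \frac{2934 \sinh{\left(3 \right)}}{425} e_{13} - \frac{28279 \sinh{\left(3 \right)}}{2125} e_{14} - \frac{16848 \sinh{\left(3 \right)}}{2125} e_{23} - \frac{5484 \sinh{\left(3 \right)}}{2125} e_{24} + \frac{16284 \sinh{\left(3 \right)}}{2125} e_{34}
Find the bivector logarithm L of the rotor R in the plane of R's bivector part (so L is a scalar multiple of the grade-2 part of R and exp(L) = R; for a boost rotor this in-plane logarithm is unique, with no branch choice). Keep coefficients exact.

The scalar part of R is \cosh{\left(3 \right)}, giving the rapidity magnitude (cosh is even); the bivector part supplies orientation, its quotient by sinh of the rapidity is the plane, and L = rapidity * plane — unique in that plane, since flipping both signs leaves L unchanged.
Concretely: cosh(rapidity) = \cosh{\left(3 \right)} gives rapidity = ±3, and since rapidity/sinh(rapidity) is even the sign is immaterial: L = (rapidity/sinh(rapidity)) * <R>_2 = (\frac{3}{\sinh{\left(3 \right)}}) * <R>_2.
Answer: - \frac{72954}{2125} e_{12} - \frac{8802}{425} e_{13} - \frac{84837}{2125} e_{14} - \frac{50544}{2125} e_{23} - \frac{16452}{2125} e_{24} + \frac{48852}{2125} e_{34}


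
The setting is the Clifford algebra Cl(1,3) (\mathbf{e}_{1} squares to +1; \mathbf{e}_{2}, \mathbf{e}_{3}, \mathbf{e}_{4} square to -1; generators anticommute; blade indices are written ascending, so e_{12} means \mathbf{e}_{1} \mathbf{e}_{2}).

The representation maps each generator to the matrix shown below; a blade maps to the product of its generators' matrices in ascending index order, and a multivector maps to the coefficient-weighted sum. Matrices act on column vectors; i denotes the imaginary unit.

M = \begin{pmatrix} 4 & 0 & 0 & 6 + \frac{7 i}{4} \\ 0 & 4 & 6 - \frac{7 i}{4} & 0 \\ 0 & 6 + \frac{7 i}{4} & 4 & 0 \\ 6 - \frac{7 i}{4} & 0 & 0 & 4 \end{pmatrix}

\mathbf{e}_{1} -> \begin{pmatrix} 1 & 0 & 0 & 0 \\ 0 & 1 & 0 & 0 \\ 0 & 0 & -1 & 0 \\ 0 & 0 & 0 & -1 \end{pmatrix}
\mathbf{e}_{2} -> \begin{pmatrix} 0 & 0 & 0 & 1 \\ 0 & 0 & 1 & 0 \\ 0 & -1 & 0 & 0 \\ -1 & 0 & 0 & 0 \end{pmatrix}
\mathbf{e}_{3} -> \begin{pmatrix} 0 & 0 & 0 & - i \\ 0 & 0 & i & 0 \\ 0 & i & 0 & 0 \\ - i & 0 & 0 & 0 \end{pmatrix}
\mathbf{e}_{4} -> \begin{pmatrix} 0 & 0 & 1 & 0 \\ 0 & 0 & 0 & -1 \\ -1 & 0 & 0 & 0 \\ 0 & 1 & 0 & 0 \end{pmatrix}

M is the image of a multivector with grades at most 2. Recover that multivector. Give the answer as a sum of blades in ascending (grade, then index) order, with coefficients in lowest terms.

Method: the blade images are trace-orthogonal — tr(rho(e_A) rho(e_B)^-1) = 4 if A = B and 0 otherwise — and rho(e_A)^-1 = (e_A)^2 * rho(e_A) with (e_A)^2 = +1 or -1, so the coefficient of e_A in the preimage is (e_A)^2 * tr(M rho(e_A))/4.
Nonzero projections over blades of grade <= 2: 1: (1)^2 = +1, tr(M 1) = 16, coefficient 4; e_{12}: (e_{12})^2 = +1, tr(M rho(e_{12})) = 24, coefficient 6; e_{13}: (e_{13})^2 = +1, tr(M rho(e_{13})) = -7, coefficient -\frac{7}{4}. Every other blade of grade <= 2 projects to 0.
Answer: 4 + 6 e_{12} - \frac{7}{4} e_{13}


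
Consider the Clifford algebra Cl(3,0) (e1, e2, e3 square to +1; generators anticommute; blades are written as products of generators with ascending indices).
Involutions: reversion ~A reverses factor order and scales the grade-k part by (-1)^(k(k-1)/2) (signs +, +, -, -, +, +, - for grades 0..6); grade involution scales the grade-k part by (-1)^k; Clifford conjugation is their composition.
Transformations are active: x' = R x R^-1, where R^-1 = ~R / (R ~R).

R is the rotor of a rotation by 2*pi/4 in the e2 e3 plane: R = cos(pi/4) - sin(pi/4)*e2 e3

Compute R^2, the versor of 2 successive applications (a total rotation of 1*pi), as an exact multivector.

Rotor phase runs at HALF the rotation angle; powers of one rotor simply add phase, so after 2 steps in e2 e3 the phase is 2*pi/4 = pi/2 and R^2 = cos(pi/2) - sin(pi/2)*e2 e3.
cos(pi/2) = 0 and sin(pi/2) = 1, so R^2 = -e2 e3. The net rotation is 1*pi; the rotor keeps the half-angle phase exactly.
Answer: -e2 e3


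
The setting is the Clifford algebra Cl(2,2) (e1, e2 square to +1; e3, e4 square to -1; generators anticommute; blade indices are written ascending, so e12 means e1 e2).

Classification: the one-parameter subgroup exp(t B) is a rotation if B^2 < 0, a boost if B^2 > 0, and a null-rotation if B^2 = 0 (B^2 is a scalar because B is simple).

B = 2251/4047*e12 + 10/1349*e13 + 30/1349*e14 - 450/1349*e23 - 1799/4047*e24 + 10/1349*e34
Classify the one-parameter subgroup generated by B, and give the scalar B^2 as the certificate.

B^2 term by term: the squares give (2251/4047)^2*(e12)^2 + (10/1349)^2*(e13)^2 + (30/1349)^2*(e14)^2 + (-450/1349)^2*(e23)^2 + (-1799/4047)^2*(e24)^2 + (10/1349)^2*(e34)^2 = 5067001/16378209*(-1) + 100/1819801*(+1) + 900/1819801*(+1) + 202500/1819801*(+1) + 3236401/16378209*(+1) + 100/1819801*(-1) = 0 (each basis 2-blade squares to minus the product of its generators' squares); cross terms between blades sharing an index anticommute and cancel; the commuting (index-disjoint) pairs give grade-4 terms 2*c*c'*(blade product), which cancel blade by blade — e1234: 45020/5459403 + 35980/5459403 - 27000/1819801 = 0 — confirming B is simple. So B^2 = 0.
Answer: null-rotation, certificate B^2 = 0. Certificate logic: 0 is a conjugation-invariant scalar, so its sign fixes rotation versus boost versus null-rotation outright.


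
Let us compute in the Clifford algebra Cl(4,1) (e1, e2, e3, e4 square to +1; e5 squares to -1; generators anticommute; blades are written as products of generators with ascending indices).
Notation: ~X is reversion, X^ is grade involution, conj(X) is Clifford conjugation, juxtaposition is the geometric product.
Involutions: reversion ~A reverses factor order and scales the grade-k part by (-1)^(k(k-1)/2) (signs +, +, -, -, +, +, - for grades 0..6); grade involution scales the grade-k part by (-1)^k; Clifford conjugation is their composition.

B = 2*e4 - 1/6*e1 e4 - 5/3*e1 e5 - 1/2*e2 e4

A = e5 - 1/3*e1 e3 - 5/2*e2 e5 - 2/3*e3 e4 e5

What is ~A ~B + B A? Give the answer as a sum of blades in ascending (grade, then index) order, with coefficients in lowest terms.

first term: 5/3*e1 - 25/6*e1 e2 - 1/18*e3 e4 - 17/9*e3 e5 - 3/4*e4 e5 + 16/9*e1 e3 e4 + 1/9*e1 e3 e5 + 1/6*e1 e4 e5 + 1/3*e2 e3 e5 - 9/2*e2 e4 e5 - 1/6*e1 e2 e3 e4 - 5/12*e1 e2 e4 e5
second term: 5/3*e1 + 25/6*e1 e2 + 1/18*e3 e4 + 17/9*e3 e5 + 3/4*e4 e5 - 16/9*e1 e3 e4 - 1/9*e1 e3 e5 - 1/6*e1 e4 e5 - 1/3*e2 e3 e5 + 9/2*e2 e4 e5 - 1/6*e1 e2 e3 e4 - 5/12*e1 e2 e4 e5
Answer: 10/3*e1 - 1/3*e1 e2 e3 e4 - 5/6*e1 e2 e4 e5


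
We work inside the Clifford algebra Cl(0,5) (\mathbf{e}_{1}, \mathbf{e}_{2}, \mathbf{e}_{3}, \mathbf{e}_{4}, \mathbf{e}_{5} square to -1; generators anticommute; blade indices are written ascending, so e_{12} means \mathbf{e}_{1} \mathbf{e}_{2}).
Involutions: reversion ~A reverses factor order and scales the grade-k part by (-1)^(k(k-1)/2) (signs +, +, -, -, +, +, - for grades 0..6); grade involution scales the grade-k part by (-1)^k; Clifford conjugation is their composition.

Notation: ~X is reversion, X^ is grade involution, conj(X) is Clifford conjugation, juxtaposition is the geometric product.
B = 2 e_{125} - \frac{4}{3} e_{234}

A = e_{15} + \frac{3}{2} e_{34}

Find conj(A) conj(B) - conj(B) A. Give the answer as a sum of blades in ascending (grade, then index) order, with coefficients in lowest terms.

first term: -4 e_{2} - \frac{13}{3} e_{12345}
second term: 4 e_{2} + \frac{13}{3} e_{12345}
Answer: -8 e_{2} - \frac{26}{3} e_{12345}


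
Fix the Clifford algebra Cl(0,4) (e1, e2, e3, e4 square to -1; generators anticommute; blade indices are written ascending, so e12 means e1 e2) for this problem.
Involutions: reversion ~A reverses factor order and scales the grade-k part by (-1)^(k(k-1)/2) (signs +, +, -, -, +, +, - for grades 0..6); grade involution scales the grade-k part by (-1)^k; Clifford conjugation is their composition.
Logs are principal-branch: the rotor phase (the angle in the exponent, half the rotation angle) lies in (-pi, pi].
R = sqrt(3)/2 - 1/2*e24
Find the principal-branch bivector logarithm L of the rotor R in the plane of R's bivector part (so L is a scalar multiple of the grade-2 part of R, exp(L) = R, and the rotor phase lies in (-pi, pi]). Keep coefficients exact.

The scalar part of R is sqrt(3)/2, which fixes the principal-branch rotor phase; the unit plane is then the bivector part divided by the sine of that phase, and L is that plane scaled by the phase.
Concretely: cos(phase) = sqrt(3)/2 gives phase = ±pi/6, and since phase/sin(phase) is even the sign is immaterial: L = (phase/sin(phase)) * <R>_2 = (pi/3) * <R>_2.
Answer: -pi/6*e24


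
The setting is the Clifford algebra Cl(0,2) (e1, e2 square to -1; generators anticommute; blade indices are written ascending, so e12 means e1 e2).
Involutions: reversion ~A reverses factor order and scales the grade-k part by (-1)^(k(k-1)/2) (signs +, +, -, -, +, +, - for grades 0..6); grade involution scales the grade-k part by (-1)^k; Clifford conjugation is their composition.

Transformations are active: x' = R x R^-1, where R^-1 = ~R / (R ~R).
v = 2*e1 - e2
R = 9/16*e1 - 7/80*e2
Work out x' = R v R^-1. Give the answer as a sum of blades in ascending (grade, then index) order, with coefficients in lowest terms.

~R = 9/16*e1 - 7/80*e2, and R ~R = -1037/3200, so R^-1 = ~R / (-1037/3200).
R v = -97/80 - 31/80*e12
Answer: 2291/1037*e1 + 358/1037*e2


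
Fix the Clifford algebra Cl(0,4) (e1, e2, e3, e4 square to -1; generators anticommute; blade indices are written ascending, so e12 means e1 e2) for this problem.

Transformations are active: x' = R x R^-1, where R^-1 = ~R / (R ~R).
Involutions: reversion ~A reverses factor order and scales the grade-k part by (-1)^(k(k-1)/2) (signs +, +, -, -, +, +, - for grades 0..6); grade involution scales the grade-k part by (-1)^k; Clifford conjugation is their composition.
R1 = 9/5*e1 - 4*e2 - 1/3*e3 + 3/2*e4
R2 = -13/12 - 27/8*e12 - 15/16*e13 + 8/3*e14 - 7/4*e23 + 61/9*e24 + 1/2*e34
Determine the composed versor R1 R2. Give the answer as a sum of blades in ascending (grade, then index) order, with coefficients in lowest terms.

Distribute over the terms of R1 (each basis-blade product reordered to ascending indices, repeated generators contracted through their squares):
(9/5*e1) R2 = -39/20*e1 + 243/40*e2 + 27/16*e3 - 24/5*e4 - 63/20*e123 + 61/5*e124 + 9/10*e134
(-4*e2) R2 = 27/2*e1 + 13/3*e2 - 7*e3 + 244/9*e4 - 15/4*e123 + 32/3*e124 - 2*e234
(-1/3*e3) R2 = 5/16*e1 + 7/12*e2 + 13/36*e3 + 1/6*e4 + 9/8*e123 + 8/9*e134 + 61/27*e234
(3/2*e4) R2 = 4*e1 + 61/6*e2 + 3/4*e3 - 13/8*e4 - 81/16*e124 - 45/32*e134 - 21/8*e234
Summing the partial products and collecting blades:
Answer: 1269/80*e1 + 2539/120*e2 - 605/144*e3 + 7507/360*e4 - 231/40*e123 + 4273/240*e124 + 551/1440*e134 - 511/216*e234


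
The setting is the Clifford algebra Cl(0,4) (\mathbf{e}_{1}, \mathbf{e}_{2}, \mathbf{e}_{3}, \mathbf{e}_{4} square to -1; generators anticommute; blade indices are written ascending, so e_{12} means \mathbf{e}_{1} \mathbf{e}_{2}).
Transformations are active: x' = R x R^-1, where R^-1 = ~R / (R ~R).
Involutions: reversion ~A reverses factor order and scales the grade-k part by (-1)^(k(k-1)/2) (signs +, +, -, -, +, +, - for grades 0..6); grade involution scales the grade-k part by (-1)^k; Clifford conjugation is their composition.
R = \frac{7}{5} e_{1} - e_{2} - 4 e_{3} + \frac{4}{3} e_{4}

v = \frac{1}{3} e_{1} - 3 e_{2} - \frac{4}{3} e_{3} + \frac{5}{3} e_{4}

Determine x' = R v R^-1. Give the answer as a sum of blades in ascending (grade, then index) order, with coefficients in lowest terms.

~R = \frac{7}{5} e_{1} - e_{2} - 4 e_{3} + \frac{4}{3} e_{4}, and R ~R = -\frac{4666}{225}, so R^-1 = ~R / (-\frac{4666}{225}).
R v = -\frac{496}{45} - \frac{58}{15} e_{12} - \frac{8}{15} e_{13} + \frac{17}{9} e_{14} - \frac{32}{3} e_{23} + \frac{7}{3} e_{24} - \frac{44}{9} e_{34}
Answer: \frac{8083}{6999} e_{1} + \frac{4519}{2333} e_{2} - \frac{20428}{6999} e_{3} - \frac{1745}{6999} e_{4}


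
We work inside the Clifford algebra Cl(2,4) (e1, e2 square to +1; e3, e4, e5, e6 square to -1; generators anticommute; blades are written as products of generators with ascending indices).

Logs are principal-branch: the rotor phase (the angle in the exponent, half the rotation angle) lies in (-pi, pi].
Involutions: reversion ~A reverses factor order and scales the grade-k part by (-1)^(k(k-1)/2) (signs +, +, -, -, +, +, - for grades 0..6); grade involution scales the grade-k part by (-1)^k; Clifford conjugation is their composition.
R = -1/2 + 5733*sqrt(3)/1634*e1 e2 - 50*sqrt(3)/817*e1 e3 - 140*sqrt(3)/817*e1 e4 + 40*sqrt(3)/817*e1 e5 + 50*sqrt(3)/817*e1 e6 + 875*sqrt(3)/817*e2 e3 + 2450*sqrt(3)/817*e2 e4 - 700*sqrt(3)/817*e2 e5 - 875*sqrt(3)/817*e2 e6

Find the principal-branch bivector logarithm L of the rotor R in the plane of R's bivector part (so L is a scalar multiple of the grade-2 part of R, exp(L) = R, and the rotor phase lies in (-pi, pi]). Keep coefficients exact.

The scalar part of R is -1/2, which pins the rotor phase on the principal branch; dividing the bivector part by the sine of that phase recovers the unit plane, and L is the phase times that plane.
Concretely: cos(phase) = -1/2 gives phase = ±2*pi/3, and since phase/sin(phase) is even the sign is immaterial: L = (phase/sin(phase)) * <R>_2 = (4*sqrt(3)*pi/9) * <R>_2.
Answer: 3822*pi/817*e1 e2 - 200*pi/2451*e1 e3 - 560*pi/2451*e1 e4 + 160*pi/2451*e1 e5 + 200*pi/2451*e1 e6 + 3500*pi/2451*e2 e3 + 9800*pi/2451*e2 e4 - 2800*pi/2451*e2 e5 - 3500*pi/2451*e2 e6


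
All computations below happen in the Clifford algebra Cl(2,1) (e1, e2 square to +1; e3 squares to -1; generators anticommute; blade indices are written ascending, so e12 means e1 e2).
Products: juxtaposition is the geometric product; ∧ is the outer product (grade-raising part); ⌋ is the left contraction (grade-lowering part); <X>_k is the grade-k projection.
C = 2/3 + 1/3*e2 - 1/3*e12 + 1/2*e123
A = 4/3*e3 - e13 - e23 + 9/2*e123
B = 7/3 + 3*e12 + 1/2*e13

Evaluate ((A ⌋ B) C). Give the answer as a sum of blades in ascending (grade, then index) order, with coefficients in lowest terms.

step 1: -1/2 + 2/3*e1
step 2: -1/3 + 4/9*e1 - 7/18*e2 + 7/18*e12 + 1/3*e23 - 1/4*e123
Answer: -1/3 + 4/9*e1 - 7/18*e2 + 7/18*e12 + 1/3*e23 - 1/4*e123


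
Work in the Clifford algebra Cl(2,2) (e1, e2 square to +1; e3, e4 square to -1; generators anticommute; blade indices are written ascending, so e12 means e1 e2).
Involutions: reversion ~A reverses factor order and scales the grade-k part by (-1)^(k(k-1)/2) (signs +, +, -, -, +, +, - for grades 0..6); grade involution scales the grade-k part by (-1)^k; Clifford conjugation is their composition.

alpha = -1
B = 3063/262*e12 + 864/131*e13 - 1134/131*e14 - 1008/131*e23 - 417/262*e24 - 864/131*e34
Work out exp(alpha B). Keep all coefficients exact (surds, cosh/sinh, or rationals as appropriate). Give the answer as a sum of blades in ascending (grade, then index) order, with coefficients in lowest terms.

B^2 term by term: the squares give (3063/262)^2*(e12)^2 + (864/131)^2*(e13)^2 + (-1134/131)^2*(e14)^2 + (-1008/131)^2*(e23)^2 + (-417/262)^2*(e24)^2 + (-864/131)^2*(e34)^2 = 9381969/68644*(-1) + 746496/17161*(+1) + 1285956/17161*(+1) + 1016064/17161*(+1) + 173889/68644*(+1) + 746496/17161*(-1) = 0 (each basis 2-blade squares to minus the product of its generators' squares); cross terms between blades sharing an index anticommute and cancel; the commuting (index-disjoint) pairs give grade-4 terms 2*c*c'*(blade product), which cancel blade by blade — e1234: -2646432/17161 + 360288/17161 + 2286144/17161 = 0 — confirming B is simple. So B^2 = 0.
B^2 = 0, so the series closes: exp(alpha B) = 1 + alpha B (parabolic case).
Answer: 1 - 3063/262*e12 - 864/131*e13 + 1134/131*e14 + 1008/131*e23 + 417/262*e24 + 864/131*e34


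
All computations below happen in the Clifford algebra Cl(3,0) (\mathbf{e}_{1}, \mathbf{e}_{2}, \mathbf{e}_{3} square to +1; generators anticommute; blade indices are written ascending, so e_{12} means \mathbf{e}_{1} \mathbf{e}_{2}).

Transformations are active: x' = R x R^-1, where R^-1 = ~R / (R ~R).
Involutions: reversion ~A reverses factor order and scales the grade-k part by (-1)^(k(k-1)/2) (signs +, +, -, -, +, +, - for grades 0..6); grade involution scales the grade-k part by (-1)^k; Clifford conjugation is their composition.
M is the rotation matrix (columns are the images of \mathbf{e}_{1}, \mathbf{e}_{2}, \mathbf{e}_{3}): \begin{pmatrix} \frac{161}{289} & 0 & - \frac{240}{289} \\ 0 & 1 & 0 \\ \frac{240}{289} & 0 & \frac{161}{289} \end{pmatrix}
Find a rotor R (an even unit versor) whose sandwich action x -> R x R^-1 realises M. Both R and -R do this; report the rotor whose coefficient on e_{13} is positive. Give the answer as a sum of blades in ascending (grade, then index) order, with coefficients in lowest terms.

Method: write R = a + b12*e_{12} + b13*e_{13} + b23*e_{23} with a^2 + b12^2 + b13^2 + b23^2 = 1 (so R^-1 = ~R). Expanding the columns R e_j ~R gives tr M = 4a^2 - 1 and, from the antisymmetric part, M21 - M12 = -4a*b12, M13 - M31 = 4a*b13, M32 - M23 = -4a*b23.
Here tr M = \frac{611}{289}, so a^2 = (1 + tr M)/4 = \frac{225}{289} and a = ±\frac{15}{17}. Taking a = \frac{15}{17}: M21 - M12 = 0, M13 - M31 = -\frac{480}{289}, M32 - M23 = 0, giving b12 = 0, b13 = -\frac{8}{17}, b23 = 0, i.e. R = \frac{15}{17} - \frac{8}{17} e_{13}.
Its e_{13} coefficient is negative, so report the other preimage -R.
Answer: -\frac{15}{17} + \frac{8}{17} e_{13}. Uniqueness: Spin(3) -> SO(3) maps R and -R to the same rotation of trace \frac{611}{289}; fixing the sign of the e_{13} coefficient removes the ambiguity.


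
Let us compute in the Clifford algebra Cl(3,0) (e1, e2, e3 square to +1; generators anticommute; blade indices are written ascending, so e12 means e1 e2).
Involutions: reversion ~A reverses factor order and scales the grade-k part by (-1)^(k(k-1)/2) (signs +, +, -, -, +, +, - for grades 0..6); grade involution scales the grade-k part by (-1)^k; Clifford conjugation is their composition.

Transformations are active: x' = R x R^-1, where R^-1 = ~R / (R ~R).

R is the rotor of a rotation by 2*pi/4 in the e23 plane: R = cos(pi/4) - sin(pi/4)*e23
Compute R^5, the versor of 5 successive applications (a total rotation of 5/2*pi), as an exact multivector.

Half-angle bookkeeping: 5 applications in e23 add up to rotor phase 5*pi/4 = 5*pi/4, so R^5 = cos(5*pi/4) - sin(5*pi/4)*e23.
cos(5*pi/4) = -sqrt(2)/2 and sin(5*pi/4) = -sqrt(2)/2, so R^5 = -sqrt(2)/2 + sqrt(2)/2*e23. The net rotation is 1/2*pi (after discarding 1 full turn, each of which contributes a factor -1 to the rotor); the rotor keeps the half-angle phase exactly.
Answer: -sqrt(2)/2 + sqrt(2)/2*e23


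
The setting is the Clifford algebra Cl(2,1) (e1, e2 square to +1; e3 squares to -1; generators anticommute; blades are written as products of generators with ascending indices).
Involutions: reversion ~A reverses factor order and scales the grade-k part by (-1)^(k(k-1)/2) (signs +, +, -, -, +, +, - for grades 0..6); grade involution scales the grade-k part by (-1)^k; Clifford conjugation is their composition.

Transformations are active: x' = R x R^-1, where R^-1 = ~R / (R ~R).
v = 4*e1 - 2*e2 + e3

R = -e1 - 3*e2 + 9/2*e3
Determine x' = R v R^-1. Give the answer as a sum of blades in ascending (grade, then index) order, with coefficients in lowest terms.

~R = -e1 - 3*e2 + 9/2*e3, and R ~R = -41/4, so R^-1 = ~R / (-41/4).
R v = -5/2 + 14*e1 e2 - 19*e1 e3 + 6*e2 e3
Answer: -184/41*e1 + 22/41*e2 + 49/41*e3


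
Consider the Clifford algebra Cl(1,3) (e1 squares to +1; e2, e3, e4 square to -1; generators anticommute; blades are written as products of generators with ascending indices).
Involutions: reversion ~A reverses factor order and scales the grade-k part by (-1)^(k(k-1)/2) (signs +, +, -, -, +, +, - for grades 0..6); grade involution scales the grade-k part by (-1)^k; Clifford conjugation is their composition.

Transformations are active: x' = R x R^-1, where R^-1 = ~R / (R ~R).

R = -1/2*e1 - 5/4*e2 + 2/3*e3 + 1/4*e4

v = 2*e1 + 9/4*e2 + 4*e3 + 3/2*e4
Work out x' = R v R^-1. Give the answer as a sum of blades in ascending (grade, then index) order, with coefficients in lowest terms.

~R = -1/2*e1 - 5/4*e2 + 2/3*e3 + 1/4*e4, and R ~R = -131/72, so R^-1 = ~R / (-131/72).
R v = -59/48 + 11/8*e1 e2 - 10/3*e1 e3 - 5/4*e1 e4 - 13/2*e2 e3 - 39/16*e2 e4
Answer: -701/262*e1 - 516/131*e2 - 406/131*e3 - 609/524*e4


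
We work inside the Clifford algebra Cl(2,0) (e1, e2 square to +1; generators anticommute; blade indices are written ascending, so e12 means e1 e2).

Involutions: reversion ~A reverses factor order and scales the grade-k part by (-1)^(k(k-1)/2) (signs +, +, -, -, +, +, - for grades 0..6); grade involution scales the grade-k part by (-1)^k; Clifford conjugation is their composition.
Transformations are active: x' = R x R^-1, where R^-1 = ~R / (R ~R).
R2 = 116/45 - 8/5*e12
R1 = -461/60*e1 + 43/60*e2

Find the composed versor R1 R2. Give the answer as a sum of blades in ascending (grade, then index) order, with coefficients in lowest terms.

Distribute over the terms of R1 (each basis-blade product reordered to ascending indices, repeated generators contracted through their squares):
(-461/60*e1) R2 = -13369/675*e1 + 922/75*e2
(43/60*e2) R2 = 86/75*e1 + 1247/675*e2
Summing the partial products and collecting blades:
Answer: -2519/135*e1 + 1909/135*e2


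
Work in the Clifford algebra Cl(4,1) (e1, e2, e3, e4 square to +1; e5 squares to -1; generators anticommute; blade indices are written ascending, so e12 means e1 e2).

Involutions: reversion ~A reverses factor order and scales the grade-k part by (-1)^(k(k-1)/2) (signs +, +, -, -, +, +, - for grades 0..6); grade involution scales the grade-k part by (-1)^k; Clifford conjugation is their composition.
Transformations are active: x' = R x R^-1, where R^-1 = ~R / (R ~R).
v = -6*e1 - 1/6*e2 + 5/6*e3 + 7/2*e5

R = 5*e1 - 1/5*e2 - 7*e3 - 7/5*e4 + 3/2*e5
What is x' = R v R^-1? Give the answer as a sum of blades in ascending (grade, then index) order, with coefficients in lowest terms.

~R = 5*e1 - 1/5*e2 - 7*e3 - 7/5*e4 + 3/2*e5, and R ~R = 295/4, so R^-1 = ~R / (295/4).
R v = -821/20 - 61/30*e12 - 227/6*e13 - 42/5*e14 + 53/2*e15 - 4/3*e23 - 7/30*e24 - 9/20*e25 + 7/6*e34 - 103/4*e35 - 49/10*e45
Answer: 128/295*e1 + 17227/44250*e2 + 61589/8850*e3 + 11494/7375*e4 - 15251/2950*e5


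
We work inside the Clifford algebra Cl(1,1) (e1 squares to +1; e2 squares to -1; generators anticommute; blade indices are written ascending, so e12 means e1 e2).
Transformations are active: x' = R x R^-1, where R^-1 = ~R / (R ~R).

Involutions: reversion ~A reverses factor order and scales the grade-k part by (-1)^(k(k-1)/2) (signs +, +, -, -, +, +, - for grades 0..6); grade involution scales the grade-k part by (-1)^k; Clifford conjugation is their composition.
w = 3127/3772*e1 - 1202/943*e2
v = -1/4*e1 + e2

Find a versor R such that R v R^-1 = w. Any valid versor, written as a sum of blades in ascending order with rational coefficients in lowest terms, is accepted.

Since q(v) = q(w) = -15/16, the sum R = v + w = 546/943*e1 - 259/943*e2 does the job whenever invertible.
Answer: 546/943*e1 - 259/943*e2


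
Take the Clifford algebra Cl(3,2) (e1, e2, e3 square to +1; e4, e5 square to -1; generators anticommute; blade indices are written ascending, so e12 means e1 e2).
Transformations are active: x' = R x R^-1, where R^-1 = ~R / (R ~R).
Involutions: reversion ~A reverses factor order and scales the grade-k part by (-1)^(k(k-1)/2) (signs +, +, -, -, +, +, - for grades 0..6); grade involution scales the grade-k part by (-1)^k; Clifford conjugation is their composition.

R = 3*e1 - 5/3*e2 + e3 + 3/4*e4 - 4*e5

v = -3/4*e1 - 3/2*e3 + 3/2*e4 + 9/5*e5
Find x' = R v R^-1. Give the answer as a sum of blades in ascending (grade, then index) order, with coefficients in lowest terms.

~R = 3*e1 - 5/3*e2 + e3 + 3/4*e4 - 4*e5, and R ~R = -545/144, so R^-1 = ~R / (-545/144).
R v = 93/40 - 5/4*e12 - 15/4*e13 + 81/16*e14 + 12/5*e15 + 5/2*e23 - 5/2*e24 - 3*e25 + 21/8*e34 - 21/5*e35 + 147/20*e45
Answer: -32001/10900*e1 + 1116/545*e2 + 1479/5450*e3 - 13197/5450*e4 + 8487/2725*e5


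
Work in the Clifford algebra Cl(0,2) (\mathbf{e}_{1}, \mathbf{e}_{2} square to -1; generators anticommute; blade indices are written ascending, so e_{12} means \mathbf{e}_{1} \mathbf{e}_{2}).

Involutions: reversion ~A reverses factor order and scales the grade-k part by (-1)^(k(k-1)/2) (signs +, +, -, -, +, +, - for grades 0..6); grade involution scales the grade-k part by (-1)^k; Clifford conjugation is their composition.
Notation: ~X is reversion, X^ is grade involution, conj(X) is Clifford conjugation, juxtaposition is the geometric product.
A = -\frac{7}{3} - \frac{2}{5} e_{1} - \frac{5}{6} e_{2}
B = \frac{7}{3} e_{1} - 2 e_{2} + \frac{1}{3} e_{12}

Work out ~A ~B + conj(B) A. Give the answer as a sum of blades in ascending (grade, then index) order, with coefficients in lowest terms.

first term: -\frac{11}{15} - \frac{31}{6} e_{1} + \frac{68}{15} e_{2} + \frac{317}{90} e_{12}
second term: \frac{11}{15} + \frac{31}{6} e_{1} - \frac{68}{15} e_{2} + \frac{317}{90} e_{12}
Answer: \frac{317}{45} e_{12}


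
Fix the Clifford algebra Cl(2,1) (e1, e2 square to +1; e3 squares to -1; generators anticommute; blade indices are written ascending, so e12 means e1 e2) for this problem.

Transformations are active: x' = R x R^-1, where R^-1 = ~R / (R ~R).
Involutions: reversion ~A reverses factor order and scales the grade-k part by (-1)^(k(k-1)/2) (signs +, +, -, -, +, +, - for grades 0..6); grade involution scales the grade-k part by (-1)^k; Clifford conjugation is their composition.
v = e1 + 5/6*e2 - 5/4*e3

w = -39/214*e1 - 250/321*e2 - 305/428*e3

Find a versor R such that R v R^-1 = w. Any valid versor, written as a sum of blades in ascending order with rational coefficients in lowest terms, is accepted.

Reasoning: v^2 = w^2 = 19/144 since conjugation preserves the quadratic form; R = v + w = 175/214*e1 + 35/642*e2 - 210/107*e3 is then valid when invertible, keeping its own part and reversing (v - w)/2.
Answer: 175/214*e1 + 35/642*e2 - 210/107*e3


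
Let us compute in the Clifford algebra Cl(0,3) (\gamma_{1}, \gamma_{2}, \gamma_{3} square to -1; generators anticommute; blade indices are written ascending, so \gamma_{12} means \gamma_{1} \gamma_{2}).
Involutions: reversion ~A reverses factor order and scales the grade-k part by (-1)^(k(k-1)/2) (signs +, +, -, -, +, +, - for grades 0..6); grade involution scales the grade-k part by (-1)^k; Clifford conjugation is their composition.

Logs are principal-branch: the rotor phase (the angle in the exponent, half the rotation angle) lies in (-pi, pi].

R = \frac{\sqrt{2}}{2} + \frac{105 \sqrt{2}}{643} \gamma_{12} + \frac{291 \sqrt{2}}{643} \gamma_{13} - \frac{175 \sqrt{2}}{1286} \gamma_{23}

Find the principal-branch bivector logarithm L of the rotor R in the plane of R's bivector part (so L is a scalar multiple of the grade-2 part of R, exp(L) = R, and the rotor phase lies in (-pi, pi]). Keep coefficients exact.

The scalar part of R is \frac{\sqrt{2}}{2}, which fixes the principal-branch rotor phase; the unit plane is then the bivector part divided by the sine of that phase, and L is that plane scaled by the phase.
Concretely: cos(phase) = \frac{\sqrt{2}}{2} gives phase = ±\frac{\pi}{4}, and since phase/sin(phase) is even the sign is immaterial: L = (phase/sin(phase)) * <R>_2 = (\frac{\sqrt{2} \pi}{4}) * <R>_2.
Answer: \frac{105 \pi}{1286} \gamma_{12} + \frac{291 \pi}{1286} \gamma_{13} - \frac{175 \pi}{2572} \gamma_{23}


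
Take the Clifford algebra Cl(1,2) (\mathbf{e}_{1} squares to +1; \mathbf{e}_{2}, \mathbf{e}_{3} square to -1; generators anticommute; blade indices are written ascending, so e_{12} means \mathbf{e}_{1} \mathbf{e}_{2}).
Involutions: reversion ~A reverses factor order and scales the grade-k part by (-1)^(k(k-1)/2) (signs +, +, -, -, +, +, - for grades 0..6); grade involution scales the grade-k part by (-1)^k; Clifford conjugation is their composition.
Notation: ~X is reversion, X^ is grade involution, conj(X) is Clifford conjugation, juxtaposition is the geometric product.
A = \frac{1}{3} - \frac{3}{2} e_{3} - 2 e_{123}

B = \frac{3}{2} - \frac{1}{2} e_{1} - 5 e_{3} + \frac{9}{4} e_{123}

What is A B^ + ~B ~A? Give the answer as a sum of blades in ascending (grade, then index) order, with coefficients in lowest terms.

first term: \frac{7}{2} + \frac{1}{6} e_{1} - \frac{7}{12} e_{3} + \frac{53}{8} e_{12} + \frac{3}{4} e_{13} - e_{23} - \frac{15}{4} e_{123}
second term: -\frac{5}{2} - \frac{1}{6} e_{1} - \frac{47}{12} e_{3} + \frac{53}{8} e_{12} + \frac{3}{4} e_{13} - e_{23} + \frac{9}{4} e_{123}
Answer: 1 - \frac{9}{2} e_{3} + \frac{53}{4} e_{12} + \frac{3}{2} e_{13} - 2 e_{23} - \frac{3}{2} e_{123}


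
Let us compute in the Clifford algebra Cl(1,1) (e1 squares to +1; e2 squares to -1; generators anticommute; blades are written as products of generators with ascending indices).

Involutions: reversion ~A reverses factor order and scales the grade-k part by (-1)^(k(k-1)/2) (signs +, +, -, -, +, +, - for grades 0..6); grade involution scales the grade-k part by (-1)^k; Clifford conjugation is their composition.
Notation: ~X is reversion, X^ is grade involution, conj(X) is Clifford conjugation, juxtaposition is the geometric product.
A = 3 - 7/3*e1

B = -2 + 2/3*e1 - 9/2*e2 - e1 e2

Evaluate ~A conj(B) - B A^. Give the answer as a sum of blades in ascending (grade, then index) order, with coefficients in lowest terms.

first term: -40/9 + 8/3*e1 + 67/6*e2 - 15/2*e1 e2
second term: -40/9 - 8/3*e1 - 67/6*e2 + 15/2*e1 e2
Answer: 16/3*e1 + 67/3*e2 - 15*e1 e2


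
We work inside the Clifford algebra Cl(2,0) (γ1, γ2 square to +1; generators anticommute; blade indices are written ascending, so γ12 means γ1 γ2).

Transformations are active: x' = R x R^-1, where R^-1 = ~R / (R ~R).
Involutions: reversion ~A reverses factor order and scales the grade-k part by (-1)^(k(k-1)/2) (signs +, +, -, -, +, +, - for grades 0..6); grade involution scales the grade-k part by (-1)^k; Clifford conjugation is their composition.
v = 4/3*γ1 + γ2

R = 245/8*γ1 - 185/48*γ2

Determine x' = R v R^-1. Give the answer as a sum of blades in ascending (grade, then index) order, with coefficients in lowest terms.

~R = 245/8*γ1 - 185/48*γ2, and R ~R = 2195125/2304, so R^-1 = ~R / (2195125/2304).
R v = 1775/48 + 2575/72*γ12
Answer: 55000/52683*γ1 - 22815/17561*γ2


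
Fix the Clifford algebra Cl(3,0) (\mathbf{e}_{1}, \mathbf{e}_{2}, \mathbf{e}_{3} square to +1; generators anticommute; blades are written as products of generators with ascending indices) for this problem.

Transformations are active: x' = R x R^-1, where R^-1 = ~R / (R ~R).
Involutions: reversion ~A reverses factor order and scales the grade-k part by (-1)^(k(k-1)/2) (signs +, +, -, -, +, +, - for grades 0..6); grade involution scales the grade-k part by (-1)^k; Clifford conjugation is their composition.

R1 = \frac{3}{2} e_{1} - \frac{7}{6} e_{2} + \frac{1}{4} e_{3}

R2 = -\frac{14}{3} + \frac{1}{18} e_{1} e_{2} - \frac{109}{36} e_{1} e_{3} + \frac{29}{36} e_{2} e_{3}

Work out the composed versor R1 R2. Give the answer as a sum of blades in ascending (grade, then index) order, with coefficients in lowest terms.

Distribute over the terms of R1 (each basis-blade product reordered to ascending indices, repeated generators contracted through their squares):
(\frac{3}{2} e_{1}) R2 = -7 e_{1} + \frac{1}{12} e_{2} - \frac{109}{24} e_{3} + \frac{29}{24} e_{1} e_{2} e_{3}
(-\frac{7}{6} e_{2}) R2 = \frac{7}{108} e_{1} + \frac{49}{9} e_{2} - \frac{203}{216} e_{3} - \frac{763}{216} e_{1} e_{2} e_{3}
(\frac{1}{4} e_{3}) R2 = \frac{109}{144} e_{1} - \frac{29}{144} e_{2} - \frac{7}{6} e_{3} + \frac{1}{72} e_{1} e_{2} e_{3}
Summing the partial products and collecting blades:
Answer: -\frac{2669}{432} e_{1} + \frac{767}{144} e_{2} - \frac{359}{54} e_{3} - \frac{499}{216} e_{1} e_{2} e_{3}


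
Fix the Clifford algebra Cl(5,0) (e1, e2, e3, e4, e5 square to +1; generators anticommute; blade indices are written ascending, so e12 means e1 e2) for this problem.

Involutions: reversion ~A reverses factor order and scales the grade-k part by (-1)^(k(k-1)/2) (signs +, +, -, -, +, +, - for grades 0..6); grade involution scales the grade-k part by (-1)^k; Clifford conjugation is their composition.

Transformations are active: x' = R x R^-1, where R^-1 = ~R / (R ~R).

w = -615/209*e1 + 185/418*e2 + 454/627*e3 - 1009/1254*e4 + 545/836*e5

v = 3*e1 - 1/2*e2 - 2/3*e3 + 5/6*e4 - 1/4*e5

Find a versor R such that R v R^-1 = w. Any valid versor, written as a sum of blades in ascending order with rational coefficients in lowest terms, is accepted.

Reasoning: v^2 = w^2 = 1505/144 since conjugation preserves the quadratic form; R = v + w = 12/209*e1 - 12/209*e2 + 12/209*e3 + 6/209*e4 + 84/209*e5 is then valid when invertible, keeping its own part and reversing (v - w)/2.
Answer: 12/209*e1 - 12/209*e2 + 12/209*e3 + 6/209*e4 + 84/209*e5


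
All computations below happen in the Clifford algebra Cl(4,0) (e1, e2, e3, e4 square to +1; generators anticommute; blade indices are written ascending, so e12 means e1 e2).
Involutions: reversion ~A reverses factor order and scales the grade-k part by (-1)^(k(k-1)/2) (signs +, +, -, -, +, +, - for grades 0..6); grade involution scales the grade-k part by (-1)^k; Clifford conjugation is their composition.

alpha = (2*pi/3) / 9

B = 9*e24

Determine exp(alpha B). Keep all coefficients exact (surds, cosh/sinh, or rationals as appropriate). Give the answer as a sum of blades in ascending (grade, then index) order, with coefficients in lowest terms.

B^2 = (9)^2*(e24)^2 = 81*(-1) = -81 (a basis 2-blade squares to minus the product of its generators' squares).
B^2 = -81 — the series telescopes trigonometrically here: l = 9, alpha*l = 2*pi/3, so exp(alpha B) = cos(2*pi/3) + (sin(2*pi/3)/9)*B = -1/2 + (sqrt(3)/18)*B.
Answer: -1/2 + sqrt(3)/2*e24
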